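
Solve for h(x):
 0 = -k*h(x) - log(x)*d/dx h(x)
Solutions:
 h(x) = C1*exp(-k*li(x))


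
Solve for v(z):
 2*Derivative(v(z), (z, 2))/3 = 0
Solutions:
 v(z) = C1 + C2*z


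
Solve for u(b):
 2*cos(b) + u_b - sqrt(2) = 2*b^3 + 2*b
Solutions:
 u(b) = C1 + b^4/2 + b^2 + sqrt(2)*b - 2*sin(b)


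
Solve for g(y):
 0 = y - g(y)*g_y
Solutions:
 g(y) = -sqrt(C1 + y^2)
 g(y) = sqrt(C1 + y^2)


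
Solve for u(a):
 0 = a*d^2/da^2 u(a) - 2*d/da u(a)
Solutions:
 u(a) = C1 + C2*a^3


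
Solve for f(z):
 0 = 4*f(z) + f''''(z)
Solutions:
 f(z) = (C1*sin(z) + C2*cos(z))*exp(-z) + (C3*sin(z) + C4*cos(z))*exp(z)


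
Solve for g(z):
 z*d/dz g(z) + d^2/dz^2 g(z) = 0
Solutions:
 g(z) = C1 + C2*erf(sqrt(2)*z/2)


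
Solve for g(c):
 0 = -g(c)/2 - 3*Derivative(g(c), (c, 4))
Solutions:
 g(c) = (C1*sin(2^(1/4)*3^(3/4)*c/6) + C2*cos(2^(1/4)*3^(3/4)*c/6))*exp(-2^(1/4)*3^(3/4)*c/6) + (C3*sin(2^(1/4)*3^(3/4)*c/6) + C4*cos(2^(1/4)*3^(3/4)*c/6))*exp(2^(1/4)*3^(3/4)*c/6)


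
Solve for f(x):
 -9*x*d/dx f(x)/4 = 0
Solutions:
 f(x) = C1


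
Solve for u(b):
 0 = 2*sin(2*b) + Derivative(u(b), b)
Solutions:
 u(b) = C1 + cos(2*b)


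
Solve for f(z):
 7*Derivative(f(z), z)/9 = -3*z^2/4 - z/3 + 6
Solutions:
 f(z) = C1 - 9*z^3/28 - 3*z^2/14 + 54*z/7


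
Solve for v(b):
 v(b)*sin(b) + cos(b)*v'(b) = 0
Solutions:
 v(b) = C1*cos(b)


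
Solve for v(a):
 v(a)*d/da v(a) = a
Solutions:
 v(a) = -sqrt(C1 + a^2)
 v(a) = sqrt(C1 + a^2)


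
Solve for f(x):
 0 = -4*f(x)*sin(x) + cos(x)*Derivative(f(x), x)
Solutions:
 f(x) = C1/cos(x)^4


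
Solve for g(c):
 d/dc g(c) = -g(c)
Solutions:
 g(c) = C1*exp(-c)


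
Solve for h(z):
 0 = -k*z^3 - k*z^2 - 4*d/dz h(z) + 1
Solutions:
 h(z) = C1 - k*z^4/16 - k*z^3/12 + z/4


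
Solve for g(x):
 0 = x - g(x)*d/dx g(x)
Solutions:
 g(x) = -sqrt(C1 + x^2)
 g(x) = sqrt(C1 + x^2)


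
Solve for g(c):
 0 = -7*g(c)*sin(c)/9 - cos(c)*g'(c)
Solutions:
 g(c) = C1*cos(c)^(7/9)


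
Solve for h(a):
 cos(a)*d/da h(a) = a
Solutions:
 h(a) = C1 + Integral(a/cos(a), a)


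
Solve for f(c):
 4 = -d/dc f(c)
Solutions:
 f(c) = C1 - 4*c


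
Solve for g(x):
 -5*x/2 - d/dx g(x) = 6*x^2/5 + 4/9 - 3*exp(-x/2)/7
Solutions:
 g(x) = C1 - 2*x^3/5 - 5*x^2/4 - 4*x/9 - 6*exp(-x/2)/7


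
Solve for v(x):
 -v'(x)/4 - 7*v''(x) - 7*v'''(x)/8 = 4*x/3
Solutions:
 v(x) = C1 + C2*exp(x*(-4 + sqrt(770)/7)) + C3*exp(-x*(sqrt(770)/7 + 4)) - 8*x^2/3 + 448*x/3


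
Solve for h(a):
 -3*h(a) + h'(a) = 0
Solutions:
 h(a) = C1*exp(3*a)


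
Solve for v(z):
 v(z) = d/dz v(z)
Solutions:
 v(z) = C1*exp(z)


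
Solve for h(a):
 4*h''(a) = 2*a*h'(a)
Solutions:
 h(a) = C1 + C2*erfi(a/2)


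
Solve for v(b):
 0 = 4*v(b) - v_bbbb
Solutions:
 v(b) = C1*exp(-sqrt(2)*b) + C2*exp(sqrt(2)*b) + C3*sin(sqrt(2)*b) + C4*cos(sqrt(2)*b)


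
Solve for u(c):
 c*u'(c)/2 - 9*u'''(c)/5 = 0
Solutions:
 u(c) = C1 + Integral(C2*airyai(60^(1/3)*c/6) + C3*airybi(60^(1/3)*c/6), c)


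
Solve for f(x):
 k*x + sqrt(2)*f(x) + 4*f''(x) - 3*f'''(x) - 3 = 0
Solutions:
 f(x) = C1*exp(x*(-2^(2/3)*(128 + 243*sqrt(2) + sqrt(-16384 + (128 + 243*sqrt(2))^2))^(1/3) - 32*2^(1/3)/(128 + 243*sqrt(2) + sqrt(-16384 + (128 + 243*sqrt(2))^2))^(1/3) + 16)/36)*sin(2^(1/3)*sqrt(3)*x*(-2^(1/3)*(128 + 243*sqrt(2) + sqrt(-16384 + (128 + 243*sqrt(2))^2))^(1/3) + 32/(128 + 243*sqrt(2) + sqrt(-16384 + (128 + 243*sqrt(2))^2))^(1/3))/36) + C2*exp(x*(-2^(2/3)*(128 + 243*sqrt(2) + sqrt(-16384 + (128 + 243*sqrt(2))^2))^(1/3) - 32*2^(1/3)/(128 + 243*sqrt(2) + sqrt(-16384 + (128 + 243*sqrt(2))^2))^(1/3) + 16)/36)*cos(2^(1/3)*sqrt(3)*x*(-2^(1/3)*(128 + 243*sqrt(2) + sqrt(-16384 + (128 + 243*sqrt(2))^2))^(1/3) + 32/(128 + 243*sqrt(2) + sqrt(-16384 + (128 + 243*sqrt(2))^2))^(1/3))/36) + C3*exp(x*(32*2^(1/3)/(128 + 243*sqrt(2) + sqrt(-16384 + (128 + 243*sqrt(2))^2))^(1/3) + 8 + 2^(2/3)*(128 + 243*sqrt(2) + sqrt(-16384 + (128 + 243*sqrt(2))^2))^(1/3))/18) - sqrt(2)*k*x/2 + 3*sqrt(2)/2


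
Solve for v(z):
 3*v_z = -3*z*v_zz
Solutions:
 v(z) = C1 + C2*log(z)


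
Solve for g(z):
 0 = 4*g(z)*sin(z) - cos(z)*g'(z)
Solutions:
 g(z) = C1/cos(z)^4


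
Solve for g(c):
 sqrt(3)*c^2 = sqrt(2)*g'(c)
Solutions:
 g(c) = C1 + sqrt(6)*c^3/6


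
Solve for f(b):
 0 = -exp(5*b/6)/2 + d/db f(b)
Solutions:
 f(b) = C1 + 3*exp(5*b/6)/5


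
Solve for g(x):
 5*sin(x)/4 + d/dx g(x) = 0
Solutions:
 g(x) = C1 + 5*cos(x)/4


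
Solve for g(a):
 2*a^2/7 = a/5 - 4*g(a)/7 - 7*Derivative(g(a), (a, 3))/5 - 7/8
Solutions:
 g(a) = C3*exp(-140^(1/3)*a/7) - a^2/2 + 7*a/20 + (C1*sin(140^(1/3)*sqrt(3)*a/14) + C2*cos(140^(1/3)*sqrt(3)*a/14))*exp(140^(1/3)*a/14) - 49/32


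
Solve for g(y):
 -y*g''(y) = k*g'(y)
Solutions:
 g(y) = C1 + y^(1 - re(k))*(C2*sin(log(y)*Abs(im(k))) + C3*cos(log(y)*im(k)))


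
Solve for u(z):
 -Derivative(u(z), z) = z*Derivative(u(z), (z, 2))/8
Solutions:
 u(z) = C1 + C2/z^7


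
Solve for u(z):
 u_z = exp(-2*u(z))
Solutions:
 u(z) = log(-sqrt(C1 + 2*z))
 u(z) = log(C1 + 2*z)/2


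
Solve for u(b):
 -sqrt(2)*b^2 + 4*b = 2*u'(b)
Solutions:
 u(b) = C1 - sqrt(2)*b^3/6 + b^2


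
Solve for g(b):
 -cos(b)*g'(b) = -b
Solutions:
 g(b) = C1 + Integral(b/cos(b), b)


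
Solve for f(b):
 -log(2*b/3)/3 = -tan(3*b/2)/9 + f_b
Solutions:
 f(b) = C1 - b*log(b)/3 - b*log(2)/3 + b/3 + b*log(3)/3 - 2*log(cos(3*b/2))/27


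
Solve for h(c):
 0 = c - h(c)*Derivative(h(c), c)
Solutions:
 h(c) = -sqrt(C1 + c^2)
 h(c) = sqrt(C1 + c^2)


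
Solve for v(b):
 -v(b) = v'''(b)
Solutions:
 v(b) = C3*exp(-b) + (C1*sin(sqrt(3)*b/2) + C2*cos(sqrt(3)*b/2))*exp(b/2)


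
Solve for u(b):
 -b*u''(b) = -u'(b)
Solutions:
 u(b) = C1 + C2*b^2


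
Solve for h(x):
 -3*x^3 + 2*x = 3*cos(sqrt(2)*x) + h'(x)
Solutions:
 h(x) = C1 - 3*x^4/4 + x^2 - 3*sqrt(2)*sin(sqrt(2)*x)/2


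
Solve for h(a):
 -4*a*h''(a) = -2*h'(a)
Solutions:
 h(a) = C1 + C2*a^(3/2)


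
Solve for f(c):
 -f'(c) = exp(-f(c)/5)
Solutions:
 f(c) = 5*log(C1 - c/5)


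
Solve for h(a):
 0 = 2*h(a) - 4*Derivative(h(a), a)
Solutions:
 h(a) = C1*exp(a/2)


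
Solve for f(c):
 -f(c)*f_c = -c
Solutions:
 f(c) = -sqrt(C1 + c^2)
 f(c) = sqrt(C1 + c^2)


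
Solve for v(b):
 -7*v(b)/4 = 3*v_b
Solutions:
 v(b) = C1*exp(-7*b/12)


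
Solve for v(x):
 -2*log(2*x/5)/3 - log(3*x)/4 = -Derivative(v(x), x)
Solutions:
 v(x) = C1 + 11*x*log(x)/12 - 2*x*log(5)/3 - 11*x/12 + x*log(3)/4 + 2*x*log(2)/3


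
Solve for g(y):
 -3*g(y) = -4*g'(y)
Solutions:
 g(y) = C1*exp(3*y/4)


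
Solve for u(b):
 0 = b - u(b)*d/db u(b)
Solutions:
 u(b) = -sqrt(C1 + b^2)
 u(b) = sqrt(C1 + b^2)


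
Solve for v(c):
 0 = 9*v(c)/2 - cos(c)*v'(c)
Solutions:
 v(c) = C1*(sin(c) + 1)^(1/4)*(sin(c)^2 + 2*sin(c) + 1)/((sin(c) - 1)^(1/4)*(sin(c)^2 - 2*sin(c) + 1))


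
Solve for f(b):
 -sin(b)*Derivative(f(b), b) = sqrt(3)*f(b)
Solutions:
 f(b) = C1*(cos(b) + 1)^(sqrt(3)/2)/(cos(b) - 1)^(sqrt(3)/2)


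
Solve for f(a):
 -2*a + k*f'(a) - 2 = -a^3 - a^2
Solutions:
 f(a) = C1 - a^4/(4*k) - a^3/(3*k) + a^2/k + 2*a/k


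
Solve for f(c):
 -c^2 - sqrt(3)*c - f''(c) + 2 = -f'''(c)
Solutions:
 f(c) = C1 + C2*c + C3*exp(c) - c^4/12 + c^3*(-2 - sqrt(3))/6 - sqrt(3)*c^2/2


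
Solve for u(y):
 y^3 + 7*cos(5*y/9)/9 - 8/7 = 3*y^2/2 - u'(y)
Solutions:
 u(y) = C1 - y^4/4 + y^3/2 + 8*y/7 - 7*sin(5*y/9)/5


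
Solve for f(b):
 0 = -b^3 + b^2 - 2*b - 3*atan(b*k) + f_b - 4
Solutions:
 f(b) = C1 + b^4/4 - b^3/3 + b^2 + 4*b + 3*Piecewise((b*atan(b*k) - log(b^2*k^2 + 1)/(2*k), Ne(k, 0)), (0, True))


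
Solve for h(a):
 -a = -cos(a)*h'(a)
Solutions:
 h(a) = C1 + Integral(a/cos(a), a)


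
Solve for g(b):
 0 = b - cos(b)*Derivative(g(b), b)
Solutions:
 g(b) = C1 + Integral(b/cos(b), b)


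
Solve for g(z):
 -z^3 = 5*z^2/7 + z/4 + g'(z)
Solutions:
 g(z) = C1 - z^4/4 - 5*z^3/21 - z^2/8


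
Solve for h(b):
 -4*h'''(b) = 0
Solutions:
 h(b) = C1 + C2*b + C3*b^2


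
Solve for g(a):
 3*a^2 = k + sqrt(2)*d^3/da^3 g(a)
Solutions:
 g(a) = C1 + C2*a + C3*a^2 + sqrt(2)*a^5/40 - sqrt(2)*a^3*k/12


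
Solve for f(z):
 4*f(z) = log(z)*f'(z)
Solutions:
 f(z) = C1*exp(4*li(z))


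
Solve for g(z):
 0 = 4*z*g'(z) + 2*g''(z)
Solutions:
 g(z) = C1 + C2*erf(z)


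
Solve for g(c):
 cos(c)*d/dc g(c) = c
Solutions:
 g(c) = C1 + Integral(c/cos(c), c)


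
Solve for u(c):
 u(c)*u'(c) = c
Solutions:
 u(c) = -sqrt(C1 + c^2)
 u(c) = sqrt(C1 + c^2)


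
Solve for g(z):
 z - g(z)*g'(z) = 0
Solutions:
 g(z) = -sqrt(C1 + z^2)
 g(z) = sqrt(C1 + z^2)


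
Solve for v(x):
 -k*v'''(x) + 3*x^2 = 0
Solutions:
 v(x) = C1 + C2*x + C3*x^2 + x^5/(20*k)


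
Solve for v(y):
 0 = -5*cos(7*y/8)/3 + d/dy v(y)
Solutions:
 v(y) = C1 + 40*sin(7*y/8)/21


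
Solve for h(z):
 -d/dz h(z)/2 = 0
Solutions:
 h(z) = C1


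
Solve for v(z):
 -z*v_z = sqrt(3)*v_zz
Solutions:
 v(z) = C1 + C2*erf(sqrt(2)*3^(3/4)*z/6)


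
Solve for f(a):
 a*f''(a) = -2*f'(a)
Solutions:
 f(a) = C1 + C2/a


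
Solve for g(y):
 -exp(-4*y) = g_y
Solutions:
 g(y) = C1 + exp(-4*y)/4


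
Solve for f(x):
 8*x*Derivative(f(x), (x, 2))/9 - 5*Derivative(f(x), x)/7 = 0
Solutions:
 f(x) = C1 + C2*x^(101/56)


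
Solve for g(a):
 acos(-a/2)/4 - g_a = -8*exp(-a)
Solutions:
 g(a) = C1 + a*acos(-a/2)/4 + sqrt(4 - a^2)/4 - 8*exp(-a)


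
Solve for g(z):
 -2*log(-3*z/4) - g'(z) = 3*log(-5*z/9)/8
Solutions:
 g(z) = C1 - 19*z*log(-z)/8 + z*(-log(45) + 3*log(3)/4 + 5*log(5)/8 + 19/8 + 4*log(2))


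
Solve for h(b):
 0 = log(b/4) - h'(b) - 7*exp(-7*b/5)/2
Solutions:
 h(b) = C1 + b*log(b) + b*(-2*log(2) - 1) + 5*exp(-7*b/5)/2


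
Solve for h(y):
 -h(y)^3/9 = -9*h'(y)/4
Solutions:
 h(y) = -9*sqrt(2)*sqrt(-1/(C1 + 4*y))/2
 h(y) = 9*sqrt(2)*sqrt(-1/(C1 + 4*y))/2


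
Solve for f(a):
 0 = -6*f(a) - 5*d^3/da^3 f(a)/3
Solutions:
 f(a) = C3*exp(a*(-18^(1/3)*5^(2/3) + 3*15^(2/3)*2^(1/3))/20)*sin(3*2^(1/3)*3^(1/6)*5^(2/3)*a/10) + C4*exp(a*(-18^(1/3)*5^(2/3) + 3*15^(2/3)*2^(1/3))/20)*cos(3*2^(1/3)*3^(1/6)*5^(2/3)*a/10) + C5*exp(-a*(18^(1/3)*5^(2/3) + 3*15^(2/3)*2^(1/3))/20) + (C1*sin(3*2^(1/3)*3^(1/6)*5^(2/3)*a/10) + C2*cos(3*2^(1/3)*3^(1/6)*5^(2/3)*a/10))*exp(18^(1/3)*5^(2/3)*a/10)


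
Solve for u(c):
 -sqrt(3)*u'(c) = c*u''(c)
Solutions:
 u(c) = C1 + C2*c^(1 - sqrt(3))


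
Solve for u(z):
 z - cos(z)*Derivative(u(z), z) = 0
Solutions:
 u(z) = C1 + Integral(z/cos(z), z)


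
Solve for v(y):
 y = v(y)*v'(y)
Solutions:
 v(y) = -sqrt(C1 + y^2)
 v(y) = sqrt(C1 + y^2)


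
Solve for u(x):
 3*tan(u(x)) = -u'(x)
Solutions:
 u(x) = pi - asin(C1*exp(-3*x))
 u(x) = asin(C1*exp(-3*x))


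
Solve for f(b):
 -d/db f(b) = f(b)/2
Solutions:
 f(b) = C1*exp(-b/2)


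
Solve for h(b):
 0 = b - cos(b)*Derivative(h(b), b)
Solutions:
 h(b) = C1 + Integral(b/cos(b), b)


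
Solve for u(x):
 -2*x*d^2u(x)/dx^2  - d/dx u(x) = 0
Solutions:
 u(x) = C1 + C2*sqrt(x)


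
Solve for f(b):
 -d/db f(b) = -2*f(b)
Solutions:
 f(b) = C1*exp(2*b)


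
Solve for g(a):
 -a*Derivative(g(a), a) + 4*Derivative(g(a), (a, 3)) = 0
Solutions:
 g(a) = C1 + Integral(C2*airyai(2^(1/3)*a/2) + C3*airybi(2^(1/3)*a/2), a)


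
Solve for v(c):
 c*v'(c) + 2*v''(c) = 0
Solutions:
 v(c) = C1 + C2*erf(c/2)


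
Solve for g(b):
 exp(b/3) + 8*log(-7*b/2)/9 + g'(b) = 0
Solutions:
 g(b) = C1 - 8*b*log(-b)/9 + 8*b*(-log(7) + log(2) + 1)/9 - 3*exp(b/3)


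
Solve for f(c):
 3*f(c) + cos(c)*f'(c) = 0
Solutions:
 f(c) = C1*(sin(c) - 1)^(3/2)/(sin(c) + 1)^(3/2)


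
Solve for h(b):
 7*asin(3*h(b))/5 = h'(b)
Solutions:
 Integral(1/asin(3*_y), (_y, h(b))) = C1 + 7*b/5


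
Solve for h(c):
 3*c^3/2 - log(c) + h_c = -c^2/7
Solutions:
 h(c) = C1 - 3*c^4/8 - c^3/21 + c*log(c) - c


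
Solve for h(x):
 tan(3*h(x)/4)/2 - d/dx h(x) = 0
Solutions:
 h(x) = -4*asin(C1*exp(3*x/8))/3 + 4*pi/3
 h(x) = 4*asin(C1*exp(3*x/8))/3


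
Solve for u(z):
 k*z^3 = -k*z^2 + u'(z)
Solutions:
 u(z) = C1 + k*z^4/4 + k*z^3/3


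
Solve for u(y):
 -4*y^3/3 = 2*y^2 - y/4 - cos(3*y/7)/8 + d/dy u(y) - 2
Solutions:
 u(y) = C1 - y^4/3 - 2*y^3/3 + y^2/8 + 2*y + 7*sin(3*y/7)/24


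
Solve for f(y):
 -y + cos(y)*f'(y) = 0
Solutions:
 f(y) = C1 + Integral(y/cos(y), y)


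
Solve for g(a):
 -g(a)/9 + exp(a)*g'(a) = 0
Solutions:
 g(a) = C1*exp(-exp(-a)/9)


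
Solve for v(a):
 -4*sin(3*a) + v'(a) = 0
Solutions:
 v(a) = C1 - 4*cos(3*a)/3


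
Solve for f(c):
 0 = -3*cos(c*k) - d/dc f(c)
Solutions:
 f(c) = C1 - 3*sin(c*k)/k


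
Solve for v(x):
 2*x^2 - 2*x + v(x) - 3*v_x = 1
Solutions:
 v(x) = C1*exp(x/3) - 2*x^2 - 10*x - 29


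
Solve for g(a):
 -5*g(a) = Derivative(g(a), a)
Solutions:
 g(a) = C1*exp(-5*a)


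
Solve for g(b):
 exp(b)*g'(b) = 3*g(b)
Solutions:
 g(b) = C1*exp(-3*exp(-b))


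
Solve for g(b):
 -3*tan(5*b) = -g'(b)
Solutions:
 g(b) = C1 - 3*log(cos(5*b))/5


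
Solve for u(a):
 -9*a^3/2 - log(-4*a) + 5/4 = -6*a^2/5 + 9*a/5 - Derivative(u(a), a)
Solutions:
 u(a) = C1 + 9*a^4/8 - 2*a^3/5 + 9*a^2/10 + a*log(-a) + a*(-9/4 + 2*log(2))


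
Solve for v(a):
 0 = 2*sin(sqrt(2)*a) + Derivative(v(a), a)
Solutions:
 v(a) = C1 + sqrt(2)*cos(sqrt(2)*a)


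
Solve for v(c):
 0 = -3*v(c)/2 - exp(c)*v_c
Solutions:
 v(c) = C1*exp(3*exp(-c)/2)


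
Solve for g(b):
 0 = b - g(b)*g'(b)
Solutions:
 g(b) = -sqrt(C1 + b^2)
 g(b) = sqrt(C1 + b^2)


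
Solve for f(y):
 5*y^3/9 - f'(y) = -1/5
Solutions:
 f(y) = C1 + 5*y^4/36 + y/5


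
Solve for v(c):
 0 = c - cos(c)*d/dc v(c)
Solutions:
 v(c) = C1 + Integral(c/cos(c), c)


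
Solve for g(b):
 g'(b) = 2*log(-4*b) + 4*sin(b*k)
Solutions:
 g(b) = C1 + 2*b*log(-b) - 2*b + 4*b*log(2) + 4*Piecewise((-cos(b*k)/k, Ne(k, 0)), (0, True))


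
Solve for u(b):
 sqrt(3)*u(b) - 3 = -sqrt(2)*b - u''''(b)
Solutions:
 u(b) = -sqrt(6)*b/3 + (C1*sin(sqrt(2)*3^(1/8)*b/2) + C2*cos(sqrt(2)*3^(1/8)*b/2))*exp(-sqrt(2)*3^(1/8)*b/2) + (C3*sin(sqrt(2)*3^(1/8)*b/2) + C4*cos(sqrt(2)*3^(1/8)*b/2))*exp(sqrt(2)*3^(1/8)*b/2) + sqrt(3)


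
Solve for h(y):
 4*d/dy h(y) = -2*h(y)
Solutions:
 h(y) = C1*exp(-y/2)


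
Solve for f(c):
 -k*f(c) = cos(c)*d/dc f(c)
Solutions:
 f(c) = C1*exp(k*(log(sin(c) - 1) - log(sin(c) + 1))/2)


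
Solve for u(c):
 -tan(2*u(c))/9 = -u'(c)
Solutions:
 u(c) = -asin(C1*exp(2*c/9))/2 + pi/2
 u(c) = asin(C1*exp(2*c/9))/2


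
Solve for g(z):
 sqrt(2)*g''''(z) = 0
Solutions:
 g(z) = C1 + C2*z + C3*z^2 + C4*z^3


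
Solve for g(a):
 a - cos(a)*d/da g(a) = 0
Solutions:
 g(a) = C1 + Integral(a/cos(a), a)


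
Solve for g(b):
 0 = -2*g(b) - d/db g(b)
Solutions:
 g(b) = C1*exp(-2*b)


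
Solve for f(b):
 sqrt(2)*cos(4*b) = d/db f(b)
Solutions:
 f(b) = C1 + sqrt(2)*sin(4*b)/4


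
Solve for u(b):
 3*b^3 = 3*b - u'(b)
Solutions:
 u(b) = C1 - 3*b^4/4 + 3*b^2/2


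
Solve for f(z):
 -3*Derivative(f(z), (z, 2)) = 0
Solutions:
 f(z) = C1 + C2*z


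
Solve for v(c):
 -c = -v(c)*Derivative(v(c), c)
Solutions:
 v(c) = -sqrt(C1 + c^2)
 v(c) = sqrt(C1 + c^2)


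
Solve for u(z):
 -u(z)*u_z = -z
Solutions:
 u(z) = -sqrt(C1 + z^2)
 u(z) = sqrt(C1 + z^2)


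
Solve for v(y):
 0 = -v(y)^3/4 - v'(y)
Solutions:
 v(y) = -sqrt(2)*sqrt(-1/(C1 - y))
 v(y) = sqrt(2)*sqrt(-1/(C1 - y))


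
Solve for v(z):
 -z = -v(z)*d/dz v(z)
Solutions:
 v(z) = -sqrt(C1 + z^2)
 v(z) = sqrt(C1 + z^2)


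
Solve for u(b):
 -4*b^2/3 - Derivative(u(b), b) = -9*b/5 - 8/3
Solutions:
 u(b) = C1 - 4*b^3/9 + 9*b^2/10 + 8*b/3


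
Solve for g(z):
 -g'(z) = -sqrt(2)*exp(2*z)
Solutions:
 g(z) = C1 + sqrt(2)*exp(2*z)/2


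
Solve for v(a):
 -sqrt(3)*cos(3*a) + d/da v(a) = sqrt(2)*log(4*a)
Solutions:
 v(a) = C1 + sqrt(2)*a*(log(a) - 1) + 2*sqrt(2)*a*log(2) + sqrt(3)*sin(3*a)/3


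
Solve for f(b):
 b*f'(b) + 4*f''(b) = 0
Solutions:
 f(b) = C1 + C2*erf(sqrt(2)*b/4)


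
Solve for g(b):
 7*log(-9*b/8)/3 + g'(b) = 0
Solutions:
 g(b) = C1 - 7*b*log(-b)/3 + b*(-14*log(3)/3 + 7/3 + 7*log(2))


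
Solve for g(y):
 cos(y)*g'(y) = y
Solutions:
 g(y) = C1 + Integral(y/cos(y), y)


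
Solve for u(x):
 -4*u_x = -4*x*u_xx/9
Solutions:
 u(x) = C1 + C2*x^10


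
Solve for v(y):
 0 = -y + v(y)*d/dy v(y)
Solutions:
 v(y) = -sqrt(C1 + y^2)
 v(y) = sqrt(C1 + y^2)


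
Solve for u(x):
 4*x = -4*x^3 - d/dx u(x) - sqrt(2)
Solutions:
 u(x) = C1 - x^4 - 2*x^2 - sqrt(2)*x


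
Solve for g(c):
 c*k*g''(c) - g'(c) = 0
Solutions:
 g(c) = C1 + c^(((re(k) + 1)*re(k) + im(k)^2)/(re(k)^2 + im(k)^2))*(C2*sin(log(c)*Abs(im(k))/(re(k)^2 + im(k)^2)) + C3*cos(log(c)*im(k)/(re(k)^2 + im(k)^2)))


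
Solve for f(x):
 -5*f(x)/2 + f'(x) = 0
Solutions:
 f(x) = C1*exp(5*x/2)


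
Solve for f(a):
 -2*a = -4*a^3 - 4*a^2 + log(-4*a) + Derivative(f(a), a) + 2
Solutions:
 f(a) = C1 + a^4 + 4*a^3/3 - a^2 - a*log(-a) + a*(-2*log(2) - 1)


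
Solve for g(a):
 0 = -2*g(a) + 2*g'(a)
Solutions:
 g(a) = C1*exp(a)


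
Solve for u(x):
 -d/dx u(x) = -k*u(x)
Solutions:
 u(x) = C1*exp(k*x)


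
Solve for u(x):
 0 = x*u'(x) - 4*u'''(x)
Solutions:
 u(x) = C1 + Integral(C2*airyai(2^(1/3)*x/2) + C3*airybi(2^(1/3)*x/2), x)


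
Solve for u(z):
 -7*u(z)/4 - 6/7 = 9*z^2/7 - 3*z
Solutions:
 u(z) = -36*z^2/49 + 12*z/7 - 24/49


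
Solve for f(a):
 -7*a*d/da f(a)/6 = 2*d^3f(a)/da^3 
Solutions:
 f(a) = C1 + Integral(C2*airyai(-126^(1/3)*a/6) + C3*airybi(-126^(1/3)*a/6), a)


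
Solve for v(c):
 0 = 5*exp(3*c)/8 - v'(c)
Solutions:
 v(c) = C1 + 5*exp(3*c)/24


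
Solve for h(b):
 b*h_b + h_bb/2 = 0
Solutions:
 h(b) = C1 + C2*erf(b)


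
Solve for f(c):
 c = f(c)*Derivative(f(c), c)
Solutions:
 f(c) = -sqrt(C1 + c^2)
 f(c) = sqrt(C1 + c^2)


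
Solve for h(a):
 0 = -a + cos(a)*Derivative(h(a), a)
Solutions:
 h(a) = C1 + Integral(a/cos(a), a)


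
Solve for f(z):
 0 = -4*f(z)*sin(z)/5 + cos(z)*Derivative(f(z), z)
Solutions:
 f(z) = C1/cos(z)^(4/5)


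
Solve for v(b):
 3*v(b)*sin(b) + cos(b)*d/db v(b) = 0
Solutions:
 v(b) = C1*cos(b)^3


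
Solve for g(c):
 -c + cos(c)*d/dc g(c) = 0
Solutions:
 g(c) = C1 + Integral(c/cos(c), c)


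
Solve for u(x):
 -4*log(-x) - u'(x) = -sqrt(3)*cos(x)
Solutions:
 u(x) = C1 - 4*x*log(-x) + 4*x + sqrt(3)*sin(x)


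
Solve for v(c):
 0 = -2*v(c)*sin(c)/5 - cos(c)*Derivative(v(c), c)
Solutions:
 v(c) = C1*cos(c)^(2/5)


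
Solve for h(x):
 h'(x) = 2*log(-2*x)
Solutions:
 h(x) = C1 + 2*x*log(-x) + 2*x*(-1 + log(2))


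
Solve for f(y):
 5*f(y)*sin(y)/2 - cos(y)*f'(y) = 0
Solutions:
 f(y) = C1/cos(y)^(5/2)


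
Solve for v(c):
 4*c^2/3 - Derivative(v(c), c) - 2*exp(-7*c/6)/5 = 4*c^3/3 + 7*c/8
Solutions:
 v(c) = C1 - c^4/3 + 4*c^3/9 - 7*c^2/16 + 12*exp(-7*c/6)/35


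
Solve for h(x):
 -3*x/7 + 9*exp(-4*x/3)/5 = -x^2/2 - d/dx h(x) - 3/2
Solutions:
 h(x) = C1 - x^3/6 + 3*x^2/14 - 3*x/2 + 27*exp(-4*x/3)/20


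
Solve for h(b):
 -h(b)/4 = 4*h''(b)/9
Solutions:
 h(b) = C1*sin(3*b/4) + C2*cos(3*b/4)


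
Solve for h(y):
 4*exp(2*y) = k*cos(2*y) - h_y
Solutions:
 h(y) = C1 + k*sin(2*y)/2 - 2*exp(2*y)


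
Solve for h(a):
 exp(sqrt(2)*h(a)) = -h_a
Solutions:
 h(a) = sqrt(2)*(2*log(1/(C1 + a)) - log(2))/4


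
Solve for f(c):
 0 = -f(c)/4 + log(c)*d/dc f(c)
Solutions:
 f(c) = C1*exp(li(c)/4)


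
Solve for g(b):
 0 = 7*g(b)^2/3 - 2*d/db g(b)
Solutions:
 g(b) = -6/(C1 + 7*b)


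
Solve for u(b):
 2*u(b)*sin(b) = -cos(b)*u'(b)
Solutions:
 u(b) = C1*cos(b)^2


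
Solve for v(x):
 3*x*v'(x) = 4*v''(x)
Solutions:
 v(x) = C1 + C2*erfi(sqrt(6)*x/4)


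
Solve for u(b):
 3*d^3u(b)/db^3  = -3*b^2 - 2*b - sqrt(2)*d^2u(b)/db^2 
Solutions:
 u(b) = C1 + C2*b + C3*exp(-sqrt(2)*b/3) - sqrt(2)*b^4/8 + b^3*(9 - sqrt(2))/6 + 3*b^2*(2 - 9*sqrt(2))/4


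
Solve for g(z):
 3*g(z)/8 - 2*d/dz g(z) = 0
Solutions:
 g(z) = C1*exp(3*z/16)


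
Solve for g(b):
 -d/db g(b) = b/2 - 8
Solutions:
 g(b) = C1 - b^2/4 + 8*b


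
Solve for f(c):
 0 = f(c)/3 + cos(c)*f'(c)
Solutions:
 f(c) = C1*(sin(c) - 1)^(1/6)/(sin(c) + 1)^(1/6)


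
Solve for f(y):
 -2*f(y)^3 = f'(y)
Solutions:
 f(y) = -sqrt(2)*sqrt(-1/(C1 - 2*y))/2
 f(y) = sqrt(2)*sqrt(-1/(C1 - 2*y))/2


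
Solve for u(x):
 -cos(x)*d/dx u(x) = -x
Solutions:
 u(x) = C1 + Integral(x/cos(x), x)


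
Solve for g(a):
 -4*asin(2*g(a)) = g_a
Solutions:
 Integral(1/asin(2*_y), (_y, g(a))) = C1 - 4*a


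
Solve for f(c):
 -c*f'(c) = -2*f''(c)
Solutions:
 f(c) = C1 + C2*erfi(c/2)


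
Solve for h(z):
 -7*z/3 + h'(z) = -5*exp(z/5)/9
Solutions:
 h(z) = C1 + 7*z^2/6 - 25*exp(z/5)/9


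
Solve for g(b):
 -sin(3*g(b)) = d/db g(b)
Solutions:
 g(b) = -acos((-C1 - exp(6*b))/(C1 - exp(6*b)))/3 + 2*pi/3
 g(b) = acos((-C1 - exp(6*b))/(C1 - exp(6*b)))/3


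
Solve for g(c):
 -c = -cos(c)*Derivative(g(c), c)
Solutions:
 g(c) = C1 + Integral(c/cos(c), c)


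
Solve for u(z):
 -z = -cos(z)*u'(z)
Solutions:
 u(z) = C1 + Integral(z/cos(z), z)


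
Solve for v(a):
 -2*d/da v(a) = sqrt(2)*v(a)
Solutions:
 v(a) = C1*exp(-sqrt(2)*a/2)


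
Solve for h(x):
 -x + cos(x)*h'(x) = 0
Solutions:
 h(x) = C1 + Integral(x/cos(x), x)


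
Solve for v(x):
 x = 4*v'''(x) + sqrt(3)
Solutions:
 v(x) = C1 + C2*x + C3*x^2 + x^4/96 - sqrt(3)*x^3/24


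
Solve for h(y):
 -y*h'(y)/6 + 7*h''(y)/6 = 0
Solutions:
 h(y) = C1 + C2*erfi(sqrt(14)*y/14)


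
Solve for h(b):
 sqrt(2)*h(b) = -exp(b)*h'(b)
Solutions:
 h(b) = C1*exp(sqrt(2)*exp(-b))


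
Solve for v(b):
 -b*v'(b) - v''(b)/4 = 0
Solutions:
 v(b) = C1 + C2*erf(sqrt(2)*b)


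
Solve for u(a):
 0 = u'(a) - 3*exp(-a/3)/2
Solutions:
 u(a) = C1 - 9*exp(-a/3)/2


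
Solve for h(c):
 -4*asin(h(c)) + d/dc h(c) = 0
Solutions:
 Integral(1/asin(_y), (_y, h(c))) = C1 + 4*c


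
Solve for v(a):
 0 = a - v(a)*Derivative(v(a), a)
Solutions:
 v(a) = -sqrt(C1 + a^2)
 v(a) = sqrt(C1 + a^2)


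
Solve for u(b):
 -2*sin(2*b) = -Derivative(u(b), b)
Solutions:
 u(b) = C1 - cos(2*b)


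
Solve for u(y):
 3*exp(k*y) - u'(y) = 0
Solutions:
 u(y) = C1 + 3*exp(k*y)/k


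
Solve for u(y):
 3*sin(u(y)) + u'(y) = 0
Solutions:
 u(y) = -acos((-C1 - exp(6*y))/(C1 - exp(6*y))) + 2*pi
 u(y) = acos((-C1 - exp(6*y))/(C1 - exp(6*y)))


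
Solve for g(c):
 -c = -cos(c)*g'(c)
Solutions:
 g(c) = C1 + Integral(c/cos(c), c)


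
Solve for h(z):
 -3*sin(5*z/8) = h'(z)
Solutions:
 h(z) = C1 + 24*cos(5*z/8)/5


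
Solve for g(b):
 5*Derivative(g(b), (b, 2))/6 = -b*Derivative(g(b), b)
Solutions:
 g(b) = C1 + C2*erf(sqrt(15)*b/5)


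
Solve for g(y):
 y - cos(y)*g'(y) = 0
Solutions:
 g(y) = C1 + Integral(y/cos(y), y)


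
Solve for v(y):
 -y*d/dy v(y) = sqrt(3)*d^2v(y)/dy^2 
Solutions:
 v(y) = C1 + C2*erf(sqrt(2)*3^(3/4)*y/6)


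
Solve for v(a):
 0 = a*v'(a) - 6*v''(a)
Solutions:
 v(a) = C1 + C2*erfi(sqrt(3)*a/6)


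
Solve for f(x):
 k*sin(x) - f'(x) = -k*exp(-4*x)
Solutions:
 f(x) = C1 - k*cos(x) - k*exp(-4*x)/4


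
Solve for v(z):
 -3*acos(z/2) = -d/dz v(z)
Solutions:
 v(z) = C1 + 3*z*acos(z/2) - 3*sqrt(4 - z^2)


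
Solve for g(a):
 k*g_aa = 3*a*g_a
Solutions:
 g(a) = C1 + C2*erf(sqrt(6)*a*sqrt(-1/k)/2)/sqrt(-1/k)


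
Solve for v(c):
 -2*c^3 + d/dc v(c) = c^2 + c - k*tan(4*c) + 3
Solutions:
 v(c) = C1 + c^4/2 + c^3/3 + c^2/2 + 3*c + k*log(cos(4*c))/4


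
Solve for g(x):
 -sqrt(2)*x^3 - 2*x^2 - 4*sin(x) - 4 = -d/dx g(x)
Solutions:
 g(x) = C1 + sqrt(2)*x^4/4 + 2*x^3/3 + 4*x - 4*cos(x)


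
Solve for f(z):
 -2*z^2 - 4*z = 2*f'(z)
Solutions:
 f(z) = C1 - z^3/3 - z^2


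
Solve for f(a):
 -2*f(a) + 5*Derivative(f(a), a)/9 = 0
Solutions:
 f(a) = C1*exp(18*a/5)


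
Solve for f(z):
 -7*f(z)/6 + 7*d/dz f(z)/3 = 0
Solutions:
 f(z) = C1*exp(z/2)


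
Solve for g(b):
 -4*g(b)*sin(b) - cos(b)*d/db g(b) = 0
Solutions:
 g(b) = C1*cos(b)^4


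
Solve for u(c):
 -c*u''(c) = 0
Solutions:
 u(c) = C1 + C2*c


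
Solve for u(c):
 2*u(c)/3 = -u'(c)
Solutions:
 u(c) = C1*exp(-2*c/3)


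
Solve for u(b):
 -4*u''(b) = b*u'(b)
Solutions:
 u(b) = C1 + C2*erf(sqrt(2)*b/4)


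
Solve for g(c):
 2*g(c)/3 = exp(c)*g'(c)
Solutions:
 g(c) = C1*exp(-2*exp(-c)/3)


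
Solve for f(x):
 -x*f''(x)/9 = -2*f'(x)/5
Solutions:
 f(x) = C1 + C2*x^(23/5)


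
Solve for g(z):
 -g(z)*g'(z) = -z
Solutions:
 g(z) = -sqrt(C1 + z^2)
 g(z) = sqrt(C1 + z^2)


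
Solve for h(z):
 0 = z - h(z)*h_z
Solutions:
 h(z) = -sqrt(C1 + z^2)
 h(z) = sqrt(C1 + z^2)


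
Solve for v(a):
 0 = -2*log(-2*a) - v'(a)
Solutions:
 v(a) = C1 - 2*a*log(-a) + 2*a*(1 - log(2))


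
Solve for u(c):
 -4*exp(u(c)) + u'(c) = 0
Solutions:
 u(c) = log(-1/(C1 + 4*c))


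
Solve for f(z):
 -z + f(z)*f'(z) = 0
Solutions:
 f(z) = -sqrt(C1 + z^2)
 f(z) = sqrt(C1 + z^2)


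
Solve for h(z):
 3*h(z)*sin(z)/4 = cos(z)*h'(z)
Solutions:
 h(z) = C1/cos(z)^(3/4)


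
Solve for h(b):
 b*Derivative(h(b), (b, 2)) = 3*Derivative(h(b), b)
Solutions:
 h(b) = C1 + C2*b^4


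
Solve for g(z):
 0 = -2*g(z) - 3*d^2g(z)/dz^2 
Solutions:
 g(z) = C1*sin(sqrt(6)*z/3) + C2*cos(sqrt(6)*z/3)


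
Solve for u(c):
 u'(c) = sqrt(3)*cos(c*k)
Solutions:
 u(c) = C1 + sqrt(3)*sin(c*k)/k


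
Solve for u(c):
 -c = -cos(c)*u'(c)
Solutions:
 u(c) = C1 + Integral(c/cos(c), c)


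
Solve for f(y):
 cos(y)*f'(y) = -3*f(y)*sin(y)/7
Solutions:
 f(y) = C1*cos(y)^(3/7)


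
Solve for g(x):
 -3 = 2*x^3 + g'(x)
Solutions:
 g(x) = C1 - x^4/2 - 3*x


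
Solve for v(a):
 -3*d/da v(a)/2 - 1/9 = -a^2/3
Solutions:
 v(a) = C1 + 2*a^3/27 - 2*a/27


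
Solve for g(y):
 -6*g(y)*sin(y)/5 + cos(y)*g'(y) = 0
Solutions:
 g(y) = C1/cos(y)^(6/5)


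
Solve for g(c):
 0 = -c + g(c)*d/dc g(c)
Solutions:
 g(c) = -sqrt(C1 + c^2)
 g(c) = sqrt(C1 + c^2)


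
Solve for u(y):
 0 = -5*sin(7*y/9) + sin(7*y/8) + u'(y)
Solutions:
 u(y) = C1 - 45*cos(7*y/9)/7 + 8*cos(7*y/8)/7


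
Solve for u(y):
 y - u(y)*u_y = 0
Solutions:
 u(y) = -sqrt(C1 + y^2)
 u(y) = sqrt(C1 + y^2)


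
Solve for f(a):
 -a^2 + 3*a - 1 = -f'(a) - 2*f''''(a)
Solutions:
 f(a) = C1 + C4*exp(-2^(2/3)*a/2) + a^3/3 - 3*a^2/2 + a + (C2*sin(2^(2/3)*sqrt(3)*a/4) + C3*cos(2^(2/3)*sqrt(3)*a/4))*exp(2^(2/3)*a/4)


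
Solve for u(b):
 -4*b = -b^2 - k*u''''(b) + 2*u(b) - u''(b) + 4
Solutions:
 u(b) = C1*exp(-sqrt(2)*b*sqrt((-sqrt(8*k + 1) - 1)/k)/2) + C2*exp(sqrt(2)*b*sqrt((-sqrt(8*k + 1) - 1)/k)/2) + C3*exp(-sqrt(2)*b*sqrt((sqrt(8*k + 1) - 1)/k)/2) + C4*exp(sqrt(2)*b*sqrt((sqrt(8*k + 1) - 1)/k)/2) + b^2/2 - 2*b - 3/2


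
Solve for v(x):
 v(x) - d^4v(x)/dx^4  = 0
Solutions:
 v(x) = C1*exp(-x) + C2*exp(x) + C3*sin(x) + C4*cos(x)


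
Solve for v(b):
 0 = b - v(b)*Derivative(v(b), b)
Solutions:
 v(b) = -sqrt(C1 + b^2)
 v(b) = sqrt(C1 + b^2)


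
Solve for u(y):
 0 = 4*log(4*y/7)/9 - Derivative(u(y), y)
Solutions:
 u(y) = C1 + 4*y*log(y)/9 - 4*y*log(7)/9 - 4*y/9 + 8*y*log(2)/9


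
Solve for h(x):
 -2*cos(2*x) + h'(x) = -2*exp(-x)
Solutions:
 h(x) = C1 + sin(2*x) + 2*exp(-x)


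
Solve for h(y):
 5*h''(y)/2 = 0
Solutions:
 h(y) = C1 + C2*y


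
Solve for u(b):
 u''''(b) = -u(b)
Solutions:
 u(b) = (C1*sin(sqrt(2)*b/2) + C2*cos(sqrt(2)*b/2))*exp(-sqrt(2)*b/2) + (C3*sin(sqrt(2)*b/2) + C4*cos(sqrt(2)*b/2))*exp(sqrt(2)*b/2)


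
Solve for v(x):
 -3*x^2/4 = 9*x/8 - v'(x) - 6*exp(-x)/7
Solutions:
 v(x) = C1 + x^3/4 + 9*x^2/16 + 6*exp(-x)/7


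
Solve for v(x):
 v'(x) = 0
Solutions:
 v(x) = C1


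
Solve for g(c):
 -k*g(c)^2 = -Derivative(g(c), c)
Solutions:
 g(c) = -1/(C1 + c*k)


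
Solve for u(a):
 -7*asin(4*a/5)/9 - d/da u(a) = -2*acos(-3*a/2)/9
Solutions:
 u(a) = C1 + 2*a*acos(-3*a/2)/9 - 7*a*asin(4*a/5)/9 + 2*sqrt(4 - 9*a^2)/27 - 7*sqrt(25 - 16*a^2)/36


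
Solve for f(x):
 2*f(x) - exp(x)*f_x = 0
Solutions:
 f(x) = C1*exp(-2*exp(-x))


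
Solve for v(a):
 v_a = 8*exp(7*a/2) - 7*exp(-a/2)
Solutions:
 v(a) = C1 + 16*exp(7*a/2)/7 + 14*exp(-a/2)


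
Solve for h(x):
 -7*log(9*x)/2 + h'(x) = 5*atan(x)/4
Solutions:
 h(x) = C1 + 7*x*log(x)/2 + 5*x*atan(x)/4 - 7*x/2 + 7*x*log(3) - 5*log(x^2 + 1)/8


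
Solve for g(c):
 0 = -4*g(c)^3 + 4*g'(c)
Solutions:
 g(c) = -sqrt(2)*sqrt(-1/(C1 + c))/2
 g(c) = sqrt(2)*sqrt(-1/(C1 + c))/2


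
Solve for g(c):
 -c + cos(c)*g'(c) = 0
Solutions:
 g(c) = C1 + Integral(c/cos(c), c)


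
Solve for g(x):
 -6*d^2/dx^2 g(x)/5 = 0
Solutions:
 g(x) = C1 + C2*x


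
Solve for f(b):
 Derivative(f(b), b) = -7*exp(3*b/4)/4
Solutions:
 f(b) = C1 - 7*exp(3*b/4)/3


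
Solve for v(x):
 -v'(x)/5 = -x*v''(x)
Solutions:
 v(x) = C1 + C2*x^(6/5)


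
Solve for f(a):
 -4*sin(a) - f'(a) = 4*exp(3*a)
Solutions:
 f(a) = C1 - 4*exp(3*a)/3 + 4*cos(a)


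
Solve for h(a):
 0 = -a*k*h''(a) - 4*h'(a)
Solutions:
 h(a) = C1 + a^(((re(k) - 4)*re(k) + im(k)^2)/(re(k)^2 + im(k)^2))*(C2*sin(4*log(a)*Abs(im(k))/(re(k)^2 + im(k)^2)) + C3*cos(4*log(a)*im(k)/(re(k)^2 + im(k)^2)))


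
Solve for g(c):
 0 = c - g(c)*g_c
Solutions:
 g(c) = -sqrt(C1 + c^2)
 g(c) = sqrt(C1 + c^2)


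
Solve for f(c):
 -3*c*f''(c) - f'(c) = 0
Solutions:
 f(c) = C1 + C2*c^(2/3)


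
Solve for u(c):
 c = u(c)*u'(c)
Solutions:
 u(c) = -sqrt(C1 + c^2)
 u(c) = sqrt(C1 + c^2)


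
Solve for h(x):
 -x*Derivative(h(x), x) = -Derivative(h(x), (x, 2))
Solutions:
 h(x) = C1 + C2*erfi(sqrt(2)*x/2)


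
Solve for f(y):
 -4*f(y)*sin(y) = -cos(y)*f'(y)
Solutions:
 f(y) = C1/cos(y)^4


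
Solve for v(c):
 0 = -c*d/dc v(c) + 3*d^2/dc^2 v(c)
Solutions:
 v(c) = C1 + C2*erfi(sqrt(6)*c/6)


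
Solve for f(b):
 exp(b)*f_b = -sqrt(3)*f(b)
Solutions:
 f(b) = C1*exp(sqrt(3)*exp(-b))


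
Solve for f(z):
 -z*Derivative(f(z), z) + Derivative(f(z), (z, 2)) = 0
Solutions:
 f(z) = C1 + C2*erfi(sqrt(2)*z/2)


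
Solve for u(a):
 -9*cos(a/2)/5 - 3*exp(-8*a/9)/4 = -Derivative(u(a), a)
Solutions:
 u(a) = C1 + 18*sin(a/2)/5 - 27*exp(-8*a/9)/32


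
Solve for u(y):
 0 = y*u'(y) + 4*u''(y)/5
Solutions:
 u(y) = C1 + C2*erf(sqrt(10)*y/4)


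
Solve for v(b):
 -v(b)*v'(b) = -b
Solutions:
 v(b) = -sqrt(C1 + b^2)
 v(b) = sqrt(C1 + b^2)


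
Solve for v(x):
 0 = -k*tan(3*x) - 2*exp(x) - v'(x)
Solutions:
 v(x) = C1 + k*log(cos(3*x))/3 - 2*exp(x)


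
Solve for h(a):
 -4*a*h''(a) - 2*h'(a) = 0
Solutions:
 h(a) = C1 + C2*sqrt(a)


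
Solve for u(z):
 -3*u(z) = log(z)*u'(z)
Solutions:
 u(z) = C1*exp(-3*li(z))


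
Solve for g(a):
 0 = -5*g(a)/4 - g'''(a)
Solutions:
 g(a) = C3*exp(-10^(1/3)*a/2) + (C1*sin(10^(1/3)*sqrt(3)*a/4) + C2*cos(10^(1/3)*sqrt(3)*a/4))*exp(10^(1/3)*a/4)


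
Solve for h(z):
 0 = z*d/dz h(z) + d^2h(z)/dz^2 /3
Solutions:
 h(z) = C1 + C2*erf(sqrt(6)*z/2)


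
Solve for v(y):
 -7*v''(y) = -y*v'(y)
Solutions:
 v(y) = C1 + C2*erfi(sqrt(14)*y/14)


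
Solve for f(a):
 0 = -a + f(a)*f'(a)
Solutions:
 f(a) = -sqrt(C1 + a^2)
 f(a) = sqrt(C1 + a^2)


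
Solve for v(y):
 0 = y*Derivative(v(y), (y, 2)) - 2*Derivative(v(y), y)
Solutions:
 v(y) = C1 + C2*y^3


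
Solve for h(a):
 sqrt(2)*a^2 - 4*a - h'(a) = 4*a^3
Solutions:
 h(a) = C1 - a^4 + sqrt(2)*a^3/3 - 2*a^2


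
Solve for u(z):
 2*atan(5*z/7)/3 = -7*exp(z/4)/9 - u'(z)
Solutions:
 u(z) = C1 - 2*z*atan(5*z/7)/3 - 28*exp(z/4)/9 + 7*log(25*z^2 + 49)/15


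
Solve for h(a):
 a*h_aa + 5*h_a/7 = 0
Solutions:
 h(a) = C1 + C2*a^(2/7)


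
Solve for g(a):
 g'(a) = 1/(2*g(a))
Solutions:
 g(a) = -sqrt(C1 + a)
 g(a) = sqrt(C1 + a)


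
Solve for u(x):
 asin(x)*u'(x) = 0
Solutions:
 u(x) = C1


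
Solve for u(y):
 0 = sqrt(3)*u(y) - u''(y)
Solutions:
 u(y) = C1*exp(-3^(1/4)*y) + C2*exp(3^(1/4)*y)


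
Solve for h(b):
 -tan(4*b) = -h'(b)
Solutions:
 h(b) = C1 - log(cos(4*b))/4


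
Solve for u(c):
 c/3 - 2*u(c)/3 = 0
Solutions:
 u(c) = c/2


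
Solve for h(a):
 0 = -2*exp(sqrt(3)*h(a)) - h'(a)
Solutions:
 h(a) = sqrt(3)*(2*log(1/(C1 + 2*a)) - log(3))/6


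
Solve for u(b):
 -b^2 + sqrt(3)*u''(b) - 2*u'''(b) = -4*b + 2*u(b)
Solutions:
 u(b) = C1*exp(b*(3^(2/3)/(-sqrt(3) + sqrt(-3 + (36 - sqrt(3))^2) + 36)^(1/3) + 2*sqrt(3) + 3^(1/3)*(-sqrt(3) + sqrt(-3 + (36 - sqrt(3))^2) + 36)^(1/3))/12)*sin(sqrt(3)*b*(-(-3*sqrt(3) + 4*sqrt(-27/16 + (27 - 3*sqrt(3)/4)^2) + 108)^(1/3) + 3/(-3*sqrt(3) + 4*sqrt(-27/16 + (27 - 3*sqrt(3)/4)^2) + 108)^(1/3))/12) + C2*exp(b*(3^(2/3)/(-sqrt(3) + sqrt(-3 + (36 - sqrt(3))^2) + 36)^(1/3) + 2*sqrt(3) + 3^(1/3)*(-sqrt(3) + sqrt(-3 + (36 - sqrt(3))^2) + 36)^(1/3))/12)*cos(sqrt(3)*b*(-(-3*sqrt(3) + 4*sqrt(-27/16 + (27 - 3*sqrt(3)/4)^2) + 108)^(1/3) + 3/(-3*sqrt(3) + 4*sqrt(-27/16 + (27 - 3*sqrt(3)/4)^2) + 108)^(1/3))/12) + C3*exp(b*(-3^(1/3)*(-sqrt(3) + sqrt(-3 + (36 - sqrt(3))^2) + 36)^(1/3) - 3^(2/3)/(-sqrt(3) + sqrt(-3 + (36 - sqrt(3))^2) + 36)^(1/3) + sqrt(3))/6) - b^2/2 + 2*b - sqrt(3)/2


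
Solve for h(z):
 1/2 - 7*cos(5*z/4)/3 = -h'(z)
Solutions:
 h(z) = C1 - z/2 + 28*sin(5*z/4)/15


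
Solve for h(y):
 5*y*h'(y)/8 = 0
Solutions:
 h(y) = C1


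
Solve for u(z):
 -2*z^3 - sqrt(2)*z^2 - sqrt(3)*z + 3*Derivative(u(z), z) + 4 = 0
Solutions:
 u(z) = C1 + z^4/6 + sqrt(2)*z^3/9 + sqrt(3)*z^2/6 - 4*z/3


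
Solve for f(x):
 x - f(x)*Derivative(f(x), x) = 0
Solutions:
 f(x) = -sqrt(C1 + x^2)
 f(x) = sqrt(C1 + x^2)


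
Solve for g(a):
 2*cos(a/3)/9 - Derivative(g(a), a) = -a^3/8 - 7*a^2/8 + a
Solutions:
 g(a) = C1 + a^4/32 + 7*a^3/24 - a^2/2 + 2*sin(a/3)/3


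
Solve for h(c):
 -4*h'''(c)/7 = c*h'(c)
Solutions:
 h(c) = C1 + Integral(C2*airyai(-14^(1/3)*c/2) + C3*airybi(-14^(1/3)*c/2), c)


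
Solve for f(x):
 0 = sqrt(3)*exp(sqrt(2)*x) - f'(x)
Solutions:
 f(x) = C1 + sqrt(6)*exp(sqrt(2)*x)/2


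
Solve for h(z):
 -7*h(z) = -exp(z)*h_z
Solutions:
 h(z) = C1*exp(-7*exp(-z))


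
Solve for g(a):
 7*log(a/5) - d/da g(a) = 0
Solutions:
 g(a) = C1 + 7*a*log(a) - a*log(78125) - 7*a


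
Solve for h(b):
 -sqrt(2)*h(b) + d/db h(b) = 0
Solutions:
 h(b) = C1*exp(sqrt(2)*b)


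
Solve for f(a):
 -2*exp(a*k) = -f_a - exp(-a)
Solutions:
 f(a) = C1 + exp(-a) + 2*exp(a*k)/k


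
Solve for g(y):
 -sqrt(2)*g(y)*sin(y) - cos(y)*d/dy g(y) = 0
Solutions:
 g(y) = C1*cos(y)^(sqrt(2))


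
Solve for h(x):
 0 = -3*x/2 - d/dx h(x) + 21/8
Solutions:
 h(x) = C1 - 3*x^2/4 + 21*x/8


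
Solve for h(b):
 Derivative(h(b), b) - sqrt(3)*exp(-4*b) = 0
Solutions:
 h(b) = C1 - sqrt(3)*exp(-4*b)/4


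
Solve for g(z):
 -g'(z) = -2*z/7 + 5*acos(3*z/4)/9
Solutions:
 g(z) = C1 + z^2/7 - 5*z*acos(3*z/4)/9 + 5*sqrt(16 - 9*z^2)/27


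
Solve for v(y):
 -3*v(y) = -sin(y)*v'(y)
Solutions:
 v(y) = C1*(cos(y) - 1)^(3/2)/(cos(y) + 1)^(3/2)


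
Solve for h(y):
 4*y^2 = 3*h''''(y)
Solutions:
 h(y) = C1 + C2*y + C3*y^2 + C4*y^3 + y^6/270


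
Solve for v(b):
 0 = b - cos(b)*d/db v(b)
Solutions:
 v(b) = C1 + Integral(b/cos(b), b)


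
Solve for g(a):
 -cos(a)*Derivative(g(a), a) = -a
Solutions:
 g(a) = C1 + Integral(a/cos(a), a)


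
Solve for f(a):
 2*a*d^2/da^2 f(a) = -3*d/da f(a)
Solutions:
 f(a) = C1 + C2/sqrt(a)


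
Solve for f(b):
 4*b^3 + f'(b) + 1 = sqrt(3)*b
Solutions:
 f(b) = C1 - b^4 + sqrt(3)*b^2/2 - b


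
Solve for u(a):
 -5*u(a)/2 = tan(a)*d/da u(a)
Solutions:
 u(a) = C1/sin(a)^(5/2)


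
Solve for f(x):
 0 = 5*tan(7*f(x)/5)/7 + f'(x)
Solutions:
 f(x) = -5*asin(C1*exp(-x))/7 + 5*pi/7
 f(x) = 5*asin(C1*exp(-x))/7


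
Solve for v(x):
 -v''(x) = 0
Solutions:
 v(x) = C1 + C2*x


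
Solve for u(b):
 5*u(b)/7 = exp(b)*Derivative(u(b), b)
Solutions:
 u(b) = C1*exp(-5*exp(-b)/7)


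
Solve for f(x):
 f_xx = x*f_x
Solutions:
 f(x) = C1 + C2*erfi(sqrt(2)*x/2)


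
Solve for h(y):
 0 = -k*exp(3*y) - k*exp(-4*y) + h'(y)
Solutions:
 h(y) = C1 + k*exp(3*y)/3 - k*exp(-4*y)/4


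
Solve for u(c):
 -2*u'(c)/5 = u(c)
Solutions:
 u(c) = C1*exp(-5*c/2)


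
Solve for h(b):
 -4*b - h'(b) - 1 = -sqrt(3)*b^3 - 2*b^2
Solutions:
 h(b) = C1 + sqrt(3)*b^4/4 + 2*b^3/3 - 2*b^2 - b


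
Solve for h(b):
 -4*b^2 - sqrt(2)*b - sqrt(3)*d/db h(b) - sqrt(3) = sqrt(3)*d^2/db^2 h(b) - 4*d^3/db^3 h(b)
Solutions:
 h(b) = C1 + C2*exp(b*(sqrt(3) + sqrt(3 + 16*sqrt(3)))/8) + C3*exp(b*(-sqrt(3 + 16*sqrt(3)) + sqrt(3))/8) - 4*sqrt(3)*b^3/9 - sqrt(6)*b^2/6 + 4*sqrt(3)*b^2/3 - 35*b/3 - 8*sqrt(3)*b/3 + sqrt(6)*b/3


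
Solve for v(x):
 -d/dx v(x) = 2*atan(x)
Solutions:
 v(x) = C1 - 2*x*atan(x) + log(x^2 + 1)


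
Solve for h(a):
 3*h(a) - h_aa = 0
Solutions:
 h(a) = C1*exp(-sqrt(3)*a) + C2*exp(sqrt(3)*a)


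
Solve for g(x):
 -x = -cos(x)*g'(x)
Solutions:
 g(x) = C1 + Integral(x/cos(x), x)


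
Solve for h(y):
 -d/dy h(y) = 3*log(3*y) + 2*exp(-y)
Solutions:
 h(y) = C1 - 3*y*log(y) + 3*y*(1 - log(3)) + 2*exp(-y)


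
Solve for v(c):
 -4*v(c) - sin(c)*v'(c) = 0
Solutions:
 v(c) = C1*(cos(c)^2 + 2*cos(c) + 1)/(cos(c)^2 - 2*cos(c) + 1)


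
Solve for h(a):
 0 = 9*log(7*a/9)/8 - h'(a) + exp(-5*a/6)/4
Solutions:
 h(a) = C1 + 9*a*log(a)/8 + 9*a*(-2*log(3) - 1 + log(7))/8 - 3*exp(-5*a/6)/10


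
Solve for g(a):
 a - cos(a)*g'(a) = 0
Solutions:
 g(a) = C1 + Integral(a/cos(a), a)


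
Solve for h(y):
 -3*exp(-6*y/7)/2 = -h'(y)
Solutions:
 h(y) = C1 - 7*exp(-6*y/7)/4


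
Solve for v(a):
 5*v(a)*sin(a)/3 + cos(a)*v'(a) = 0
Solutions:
 v(a) = C1*cos(a)^(5/3)


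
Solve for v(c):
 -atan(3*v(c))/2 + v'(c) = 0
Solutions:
 Integral(1/atan(3*_y), (_y, v(c))) = C1 + c/2


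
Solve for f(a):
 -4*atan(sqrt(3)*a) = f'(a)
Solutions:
 f(a) = C1 - 4*a*atan(sqrt(3)*a) + 2*sqrt(3)*log(3*a^2 + 1)/3


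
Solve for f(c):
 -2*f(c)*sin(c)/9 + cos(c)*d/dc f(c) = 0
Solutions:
 f(c) = C1/cos(c)^(2/9)


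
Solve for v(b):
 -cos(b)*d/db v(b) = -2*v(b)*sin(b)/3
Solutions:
 v(b) = C1/cos(b)^(2/3)


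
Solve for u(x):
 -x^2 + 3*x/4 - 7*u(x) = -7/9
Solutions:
 u(x) = -x^2/7 + 3*x/28 + 1/9


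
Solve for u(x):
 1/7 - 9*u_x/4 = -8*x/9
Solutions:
 u(x) = C1 + 16*x^2/81 + 4*x/63


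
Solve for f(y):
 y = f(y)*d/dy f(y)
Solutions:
 f(y) = -sqrt(C1 + y^2)
 f(y) = sqrt(C1 + y^2)


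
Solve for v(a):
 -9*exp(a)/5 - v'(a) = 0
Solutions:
 v(a) = C1 - 9*exp(a)/5


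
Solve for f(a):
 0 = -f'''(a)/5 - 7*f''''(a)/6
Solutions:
 f(a) = C1 + C2*a + C3*a^2 + C4*exp(-6*a/35)


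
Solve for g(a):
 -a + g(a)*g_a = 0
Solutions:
 g(a) = -sqrt(C1 + a^2)
 g(a) = sqrt(C1 + a^2)


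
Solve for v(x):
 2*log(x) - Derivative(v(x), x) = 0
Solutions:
 v(x) = C1 + 2*x*log(x) - 2*x


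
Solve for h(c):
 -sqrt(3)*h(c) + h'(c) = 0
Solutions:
 h(c) = C1*exp(sqrt(3)*c)


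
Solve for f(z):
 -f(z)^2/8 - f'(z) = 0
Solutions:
 f(z) = 8/(C1 + z)


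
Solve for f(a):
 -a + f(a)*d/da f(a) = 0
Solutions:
 f(a) = -sqrt(C1 + a^2)
 f(a) = sqrt(C1 + a^2)
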